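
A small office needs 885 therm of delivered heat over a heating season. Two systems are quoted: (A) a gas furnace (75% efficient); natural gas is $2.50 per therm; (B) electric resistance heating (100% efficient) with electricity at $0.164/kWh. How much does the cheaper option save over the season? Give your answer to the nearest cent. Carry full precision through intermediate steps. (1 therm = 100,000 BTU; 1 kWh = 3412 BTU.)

Heat load = 885 therm × 100,000 = 88,500,000 BTU
Gas: input = 88,500,000 / 0.75 = 118,000,000 BTU = 1,180 therm → 1,180 × $2.50 = $2,950.00
Electric: 88,500,000 BTU / 3412 = 25,940 kWh → × $0.164 = $4,253.81
Difference = |$2,950.00 − $4,253.81| = $1,303.81

$1303.81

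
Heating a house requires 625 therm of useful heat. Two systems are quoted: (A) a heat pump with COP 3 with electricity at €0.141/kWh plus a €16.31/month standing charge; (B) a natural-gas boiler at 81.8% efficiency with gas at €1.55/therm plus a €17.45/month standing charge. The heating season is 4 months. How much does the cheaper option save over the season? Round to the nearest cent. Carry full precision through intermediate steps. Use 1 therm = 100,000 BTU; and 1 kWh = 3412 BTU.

Heat load = 625 therm × 100,000 = 62,500,000 BTU
Gas: input = 62,500,000 / 0.818 = 76,405,868 BTU = 764.1 therm → 764.1 × €1.55 = €1,184.29; + 4 × €17.45 standing = €1,254.09
Heat pump: 62,500,000 BTU / 3412 = 18,320 kWh heat; / 3 = 6,106 kWh in → × €0.141 = €860.93; + 4 × €16.31 standing = €926.17
Difference = |€1,254.09 − €926.17| = €327.92

€327.92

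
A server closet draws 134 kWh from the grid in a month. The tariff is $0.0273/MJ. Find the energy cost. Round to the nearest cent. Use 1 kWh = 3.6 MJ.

$13.17

134 kWh × (3.6 MJ/kWh) = 482.4 MJ
Cost = 482.4 MJ × $0.0273/MJ = $13.17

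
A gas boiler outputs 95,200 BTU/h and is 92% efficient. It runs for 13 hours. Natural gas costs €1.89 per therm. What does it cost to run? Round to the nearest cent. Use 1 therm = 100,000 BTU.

Heat delivered = 95,200 BTU/h × 13 h = 1,237,600 BTU
Gas input = 1,237,600 / 0.92 = 1,345,217 BTU
= 1,345,217 / 100,000 = 13.45 therm
Cost = 13.45 × €1.89/therm = €25.42

€25.42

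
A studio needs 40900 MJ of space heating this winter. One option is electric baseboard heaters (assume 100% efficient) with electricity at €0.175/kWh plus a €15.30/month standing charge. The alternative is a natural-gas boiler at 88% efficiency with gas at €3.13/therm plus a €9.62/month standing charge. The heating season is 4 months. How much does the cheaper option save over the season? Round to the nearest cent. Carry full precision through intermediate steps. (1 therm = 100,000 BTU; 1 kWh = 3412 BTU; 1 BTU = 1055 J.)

Heat load = 40900 MJ = 40,900,000,000 J / 1055 = 38,767,773 BTU
Gas: input = 38,767,773 / 0.88 = 44,054,287 BTU = 440.5 therm → 440.5 × €3.13 = €1,378.90; + 4 × €9.62 standing = €1,417.38
Electric: 38,767,773 BTU / 3412 = 11,360 kWh → × €0.175 = €1,988.38; + 4 × €15.30 standing = €2,049.58
Difference = |€1,417.38 − €2,049.58| = €632.20

€632.20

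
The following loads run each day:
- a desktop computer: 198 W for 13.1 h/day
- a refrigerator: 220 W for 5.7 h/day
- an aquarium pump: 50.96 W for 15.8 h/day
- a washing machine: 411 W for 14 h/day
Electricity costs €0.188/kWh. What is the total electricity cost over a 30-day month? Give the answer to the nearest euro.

desktop computer: 198 W × 13.1 h × 30 d = 77,814 Wh = 77.81 kWh
refrigerator: 220 W × 5.7 h × 30 d = 37,620 Wh = 37.62 kWh
aquarium pump: 50.96 W × 15.8 h × 30 d = 24,155 Wh = 24.16 kWh
washing machine: 411 W × 14 h × 30 d = 172,620 Wh = 172.6 kWh
Total energy = 77.81 + 37.62 + 24.16 + 172.6 = 312.2 kWh
Cost = 312.2 kWh × €0.188 = €58.70 ≈ €59

€59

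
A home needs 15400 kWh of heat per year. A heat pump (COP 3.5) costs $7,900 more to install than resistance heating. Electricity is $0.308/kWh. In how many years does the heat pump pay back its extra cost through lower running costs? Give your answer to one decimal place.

2.3 years

Resistance: 15400 kWh × $0.308 = $4,743.20/yr
Heat pump: 15400 / 3.5 = 4400 kWh in → × $0.308 = $1,355.20/yr
Annual savings = $3,388.00
Payback = $7,900 / $3,388.00 = 2.33 years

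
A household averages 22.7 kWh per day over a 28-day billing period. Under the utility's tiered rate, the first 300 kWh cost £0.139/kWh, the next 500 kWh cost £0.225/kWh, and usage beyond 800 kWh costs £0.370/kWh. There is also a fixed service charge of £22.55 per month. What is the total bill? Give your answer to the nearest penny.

Usage = 22.7 kWh/day × 28 days = 635.6 kWh
First 300 kWh × £0.139 = £41.70
Next 335.6 kWh × £0.225 = £75.51
Remaining tier: 0 kWh (not reached)
Energy charge = £117.21; + service £22.55 = £139.76

£139.76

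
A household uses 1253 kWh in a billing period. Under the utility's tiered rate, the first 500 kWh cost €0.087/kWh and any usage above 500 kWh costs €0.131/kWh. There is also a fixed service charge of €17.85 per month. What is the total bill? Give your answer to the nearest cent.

€159.99

First 500 kWh × €0.087 = €43.50
Remaining 753 kWh × €0.131 = €98.64
Energy charge = €142.14; + service €17.85 = €159.99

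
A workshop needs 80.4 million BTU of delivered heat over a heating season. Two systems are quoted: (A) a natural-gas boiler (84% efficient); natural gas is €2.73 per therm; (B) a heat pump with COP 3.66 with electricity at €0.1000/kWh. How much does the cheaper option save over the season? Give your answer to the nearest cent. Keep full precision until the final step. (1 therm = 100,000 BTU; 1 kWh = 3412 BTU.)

€1969.18

Heat load = 80.4 × 10⁶ BTU = 80,400,000 BTU
Gas: input = 80,400,000 / 0.84 = 95,714,286 BTU = 957.1 therm → 957.1 × €2.73 = €2,613.00
Heat pump: 80,400,000 BTU / 3412 = 23,560 kWh heat; / 3.66 = 6,438 kWh in → × €0.1000 = €643.82
Difference = |€2,613.00 − €643.82| = €1,969.18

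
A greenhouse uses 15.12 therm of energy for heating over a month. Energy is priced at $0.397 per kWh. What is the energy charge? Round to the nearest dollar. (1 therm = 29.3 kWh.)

15.12 therm × (29.3 kWh/therm) = 443 kWh
Cost = 443 kWh × $0.397/kWh = $175.88 ≈ $176

$176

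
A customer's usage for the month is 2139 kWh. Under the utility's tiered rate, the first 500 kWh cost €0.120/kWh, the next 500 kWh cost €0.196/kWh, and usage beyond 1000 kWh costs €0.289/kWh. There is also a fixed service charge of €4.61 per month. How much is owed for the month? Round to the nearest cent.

€491.78

First 500 kWh × €0.120 = €60.00
Next 500 kWh × €0.196 = €98.00
Remaining 1139 kWh × €0.289 = €329.17
Energy charge = €487.17; + service €4.61 = €491.78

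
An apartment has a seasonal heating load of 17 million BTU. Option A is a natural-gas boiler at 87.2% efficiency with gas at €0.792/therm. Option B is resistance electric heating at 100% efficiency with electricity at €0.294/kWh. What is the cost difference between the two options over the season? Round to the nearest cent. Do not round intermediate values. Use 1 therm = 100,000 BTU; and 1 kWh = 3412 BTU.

€1310.43

Heat load = 17 × 10⁶ BTU = 17,000,000 BTU
Gas: input = 17,000,000 / 0.872 = 19,495,413 BTU = 195 therm → 195 × €0.792 = €154.40
Electric: 17,000,000 BTU / 3412 = 4,982 kWh → × €0.294 = €1,464.83
Difference = |€154.40 − €1,464.83| = €1,310.43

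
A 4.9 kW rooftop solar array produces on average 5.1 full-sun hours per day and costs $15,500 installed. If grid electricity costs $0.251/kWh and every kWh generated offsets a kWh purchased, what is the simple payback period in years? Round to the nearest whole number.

Daily generation = 4.9 kW × 5.1 h = 24.99 kWh
Annual generation = 24.99 × 365 = 9121.3 kWh
Annual savings = 9121.3 × $0.251 = $2,289.46
Payback = $15,500 / $2,289.46 = 6.77 years

7 years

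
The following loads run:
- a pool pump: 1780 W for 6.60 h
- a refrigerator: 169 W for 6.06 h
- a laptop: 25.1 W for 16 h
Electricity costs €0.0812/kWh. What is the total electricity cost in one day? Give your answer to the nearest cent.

pool pump: 1780 W × 6.60 h = 11,748 Wh = 11.75 kWh
refrigerator: 169 W × 6.06 h = 1,024 Wh = 1.024 kWh
laptop: 25.1 W × 16 h = 402 Wh = 0.4016 kWh
Total energy = 11.75 + 1.024 + 0.4016 = 13.17 kWh
Cost = 13.17 kWh × €0.0812 = €1.07

€1.07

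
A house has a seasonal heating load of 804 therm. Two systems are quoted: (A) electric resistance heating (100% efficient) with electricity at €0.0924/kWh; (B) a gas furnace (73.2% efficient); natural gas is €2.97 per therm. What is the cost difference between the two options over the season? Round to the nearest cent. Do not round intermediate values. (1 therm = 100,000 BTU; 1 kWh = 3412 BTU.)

Heat load = 804 therm × 100,000 = 80,400,000 BTU
Gas: input = 80,400,000 / 0.732 = 109,836,066 BTU = 1,098 therm → 1,098 × €2.97 = €3,262.13
Electric: 80,400,000 BTU / 3412 = 23,560 kWh → × €0.0924 = €2,177.30
Difference = |€3,262.13 − €2,177.30| = €1,084.83

€1084.83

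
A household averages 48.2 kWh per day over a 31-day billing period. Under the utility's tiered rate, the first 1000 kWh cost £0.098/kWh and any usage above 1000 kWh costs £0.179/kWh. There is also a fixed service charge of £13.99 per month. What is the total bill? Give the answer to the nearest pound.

£200

Usage = 48.2 kWh/day × 31 days = 1494.2 kWh
First 1000 kWh × £0.098 = £98.00
Remaining 494.2 kWh × £0.179 = £88.46
Energy charge = £186.46; + service £13.99 = £200.45 ≈ £200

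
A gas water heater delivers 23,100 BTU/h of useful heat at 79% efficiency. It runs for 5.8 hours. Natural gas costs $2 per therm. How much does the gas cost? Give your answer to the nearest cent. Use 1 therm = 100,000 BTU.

Heat delivered = 23,100 BTU/h × 5.8 h = 133,980 BTU
Gas input = 133,980 / 0.79 = 169,595 BTU
= 169,595 / 100,000 = 1.696 therm
Cost = 1.696 × $2/therm = $3.39

$3.39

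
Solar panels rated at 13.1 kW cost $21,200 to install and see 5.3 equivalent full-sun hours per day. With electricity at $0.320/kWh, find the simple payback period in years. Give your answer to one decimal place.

2.6 years

Daily generation = 13.1 kW × 5.3 h = 69.43 kWh
Annual generation = 69.43 × 365 = 25342 kWh
Annual savings = 25342 × $0.320 = $8,109.42
Payback = $21,200 / $8,109.42 = 2.61 years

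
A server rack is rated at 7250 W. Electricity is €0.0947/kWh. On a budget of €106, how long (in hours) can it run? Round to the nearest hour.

Energy budget = €106 / €0.0947 per kWh = 1,119 kWh = 1,119,324 Wh
Runtime = 1,119,324 Wh / 7250 W = 154.4 h

154 h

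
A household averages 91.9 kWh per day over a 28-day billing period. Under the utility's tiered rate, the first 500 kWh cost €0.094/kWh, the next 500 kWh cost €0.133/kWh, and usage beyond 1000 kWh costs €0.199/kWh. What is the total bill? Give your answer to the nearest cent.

€426.57

Usage = 91.9 kWh/day × 28 days = 2573.2 kWh
First 500 kWh × €0.094 = €47.00
Next 500 kWh × €0.133 = €66.50
Remaining 1573.2 kWh × €0.199 = €313.07
Total = €426.57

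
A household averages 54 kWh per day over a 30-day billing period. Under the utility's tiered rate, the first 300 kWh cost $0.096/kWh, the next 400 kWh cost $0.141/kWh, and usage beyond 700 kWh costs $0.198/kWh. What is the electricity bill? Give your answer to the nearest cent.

$267.36

Usage = 54 kWh/day × 30 days = 1620 kWh
First 300 kWh × $0.096 = $28.80
Next 400 kWh × $0.141 = $56.40
Remaining 920 kWh × $0.198 = $182.16
Total = $267.36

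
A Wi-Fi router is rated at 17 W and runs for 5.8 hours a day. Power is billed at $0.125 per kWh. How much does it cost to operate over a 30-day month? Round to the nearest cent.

Energy = 17 W × 5.8 h/day × 30 days = 2,958 Wh = 2.958 kWh
Cost = 2.958 kWh × $0.125/kWh = $0.37

$0.37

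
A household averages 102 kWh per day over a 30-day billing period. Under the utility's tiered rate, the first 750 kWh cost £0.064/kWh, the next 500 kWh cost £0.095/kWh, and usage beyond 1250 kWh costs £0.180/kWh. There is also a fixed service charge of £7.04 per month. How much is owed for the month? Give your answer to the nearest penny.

£428.34

Usage = 102 kWh/day × 30 days = 3060 kWh
First 750 kWh × £0.064 = £48.00
Next 500 kWh × £0.095 = £47.50
Remaining 1810 kWh × £0.180 = £325.80
Energy charge = £421.30; + service £7.04 = £428.34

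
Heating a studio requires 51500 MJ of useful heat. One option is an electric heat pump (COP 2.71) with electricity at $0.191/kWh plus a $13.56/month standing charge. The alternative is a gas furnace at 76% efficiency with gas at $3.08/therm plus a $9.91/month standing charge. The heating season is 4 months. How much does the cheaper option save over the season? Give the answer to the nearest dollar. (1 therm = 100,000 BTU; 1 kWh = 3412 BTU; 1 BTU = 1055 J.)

Heat load = 51500 MJ = 51,500,000,000 J / 1055 = 48,815,166 BTU
Gas: input = 48,815,166 / 0.76 = 64,230,481 BTU = 642.3 therm → 642.3 × $3.08 = $1,978.30; + 4 × $9.91 standing = $2,017.94
Heat pump: 48,815,166 BTU / 3412 = 14,310 kWh heat; / 2.71 = 5,279 kWh in → × $0.191 = $1,008.35; + 4 × $13.56 standing = $1,062.59
Difference = |$2,017.94 − $1,062.59| = $955.35 ≈ $955

$955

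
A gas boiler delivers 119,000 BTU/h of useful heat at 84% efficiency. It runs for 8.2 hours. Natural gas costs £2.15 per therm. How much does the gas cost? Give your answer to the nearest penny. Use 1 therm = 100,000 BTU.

Heat delivered = 119,000 BTU/h × 8.2 h = 975,800 BTU
Gas input = 975,800 / 0.84 = 1,161,667 BTU
= 1,161,667 / 100,000 = 11.62 therm
Cost = 11.62 × £2.15/therm = £24.98

£24.98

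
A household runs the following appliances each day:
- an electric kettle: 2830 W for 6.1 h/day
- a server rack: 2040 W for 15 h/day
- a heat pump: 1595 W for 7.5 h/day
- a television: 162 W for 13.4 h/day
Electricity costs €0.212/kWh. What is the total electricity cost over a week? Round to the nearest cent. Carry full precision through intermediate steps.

€92.00

electric kettle: 2830 W × 6.1 h × 7 d = 120,841 Wh = 120.8 kWh
server rack: 2040 W × 15 h × 7 d = 214,200 Wh = 214.2 kWh
heat pump: 1595 W × 7.5 h × 7 d = 83,738 Wh = 83.74 kWh
television: 162 W × 13.4 h × 7 d = 15,196 Wh = 15.2 kWh
Total energy = 120.8 + 214.2 + 83.74 + 15.2 = 434 kWh
Cost = 434 kWh × €0.212 = €92.00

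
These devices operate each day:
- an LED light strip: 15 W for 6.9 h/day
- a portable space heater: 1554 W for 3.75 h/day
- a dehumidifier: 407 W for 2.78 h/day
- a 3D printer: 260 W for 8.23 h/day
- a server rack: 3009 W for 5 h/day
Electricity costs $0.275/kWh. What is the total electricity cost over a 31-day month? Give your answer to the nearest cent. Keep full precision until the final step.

LED light strip: 15 W × 6.9 h × 31 d = 3,208 Wh = 3.208 kWh
portable space heater: 1554 W × 3.75 h × 31 d = 180,652 Wh = 180.7 kWh
dehumidifier: 407 W × 2.78 h × 31 d = 35,075 Wh = 35.08 kWh
3D printer: 260 W × 8.23 h × 31 d = 66,334 Wh = 66.33 kWh
server rack: 3009 W × 5 h × 31 d = 466,395 Wh = 466.4 kWh
Total energy = 3.208 + 180.7 + 35.08 + 66.33 + 466.4 = 751.7 kWh
Cost = 751.7 kWh × $0.275 = $206.71

$206.71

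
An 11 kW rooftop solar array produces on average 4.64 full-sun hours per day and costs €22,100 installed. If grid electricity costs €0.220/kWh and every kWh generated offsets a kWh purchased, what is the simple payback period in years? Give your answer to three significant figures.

Daily generation = 11 kW × 4.64 h = 51.04 kWh
Annual generation = 51.04 × 365 = 18630 kWh
Annual savings = 18630 × €0.220 = €4,098.51
Payback = €22,100 / €4,098.51 = 5.39 years

5.39 years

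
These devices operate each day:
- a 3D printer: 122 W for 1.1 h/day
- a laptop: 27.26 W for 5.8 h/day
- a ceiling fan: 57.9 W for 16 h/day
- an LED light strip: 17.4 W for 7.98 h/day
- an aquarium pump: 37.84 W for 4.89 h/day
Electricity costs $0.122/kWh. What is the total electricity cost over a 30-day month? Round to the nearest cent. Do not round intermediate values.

3D printer: 122 W × 1.1 h × 30 d = 4,026 Wh = 4.026 kWh
laptop: 27.26 W × 5.8 h × 30 d = 4,743 Wh = 4.743 kWh
ceiling fan: 57.9 W × 16 h × 30 d = 27,792 Wh = 27.79 kWh
LED light strip: 17.4 W × 7.98 h × 30 d = 4,166 Wh = 4.166 kWh
aquarium pump: 37.84 W × 4.89 h × 30 d = 5,551 Wh = 5.551 kWh
Total energy = 4.026 + 4.743 + 27.79 + 4.166 + 5.551 = 46.28 kWh
Cost = 46.28 kWh × $0.122 = $5.65

$5.65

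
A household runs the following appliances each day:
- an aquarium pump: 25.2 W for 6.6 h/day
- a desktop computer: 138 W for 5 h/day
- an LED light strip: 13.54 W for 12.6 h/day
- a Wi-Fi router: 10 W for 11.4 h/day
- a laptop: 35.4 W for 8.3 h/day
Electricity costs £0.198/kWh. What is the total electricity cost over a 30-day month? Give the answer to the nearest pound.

aquarium pump: 25.2 W × 6.6 h × 30 d = 4,990 Wh = 4.99 kWh
desktop computer: 138 W × 5 h × 30 d = 20,700 Wh = 20.7 kWh
LED light strip: 13.54 W × 12.6 h × 30 d = 5,118 Wh = 5.118 kWh
Wi-Fi router: 10 W × 11.4 h × 30 d = 3,420 Wh = 3.42 kWh
laptop: 35.4 W × 8.3 h × 30 d = 8,815 Wh = 8.815 kWh
Total energy = 4.99 + 20.7 + 5.118 + 3.42 + 8.815 = 43.04 kWh
Cost = 43.04 kWh × £0.198 = £8.52 ≈ £9

£9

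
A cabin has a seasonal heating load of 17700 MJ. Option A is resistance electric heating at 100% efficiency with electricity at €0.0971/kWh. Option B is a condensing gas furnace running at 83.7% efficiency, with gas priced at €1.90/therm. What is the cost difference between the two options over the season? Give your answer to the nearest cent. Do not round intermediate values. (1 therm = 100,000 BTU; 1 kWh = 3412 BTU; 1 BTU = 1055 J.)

€96.61

Heat load = 17700 MJ = 17,700,000,000 J / 1055 = 16,777,251 BTU
Gas: input = 16,777,251 / 0.837 = 20,044,506 BTU = 200.4 therm → 200.4 × €1.90 = €380.85
Electric: 16,777,251 BTU / 3412 = 4,917 kWh → × €0.0971 = €477.45
Difference = |€380.85 − €477.45| = €96.61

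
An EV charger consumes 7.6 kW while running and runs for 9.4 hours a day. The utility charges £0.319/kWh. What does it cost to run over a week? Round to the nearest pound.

Energy = 7600 W × 9.4 h/day × 7 days = 500,080 Wh = 500.1 kWh
Cost = 500.1 kWh × £0.319/kWh = £159.53 ≈ £160

£160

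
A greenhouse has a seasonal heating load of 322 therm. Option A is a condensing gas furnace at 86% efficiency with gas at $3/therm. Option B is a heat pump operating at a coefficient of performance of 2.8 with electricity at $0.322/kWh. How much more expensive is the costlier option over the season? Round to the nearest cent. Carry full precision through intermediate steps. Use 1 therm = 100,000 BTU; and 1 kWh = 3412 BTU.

$37.97

Heat load = 322 therm × 100,000 = 32,200,000 BTU
Gas: input = 32,200,000 / 0.86 = 37,441,860 BTU = 374.4 therm → 374.4 × $3 = $1,123.26
Heat pump: 32,200,000 BTU / 3412 = 9,437 kWh heat; / 2.8 = 3,370 kWh in → × $0.322 = $1,085.29
Difference = |$1,123.26 − $1,085.29| = $37.97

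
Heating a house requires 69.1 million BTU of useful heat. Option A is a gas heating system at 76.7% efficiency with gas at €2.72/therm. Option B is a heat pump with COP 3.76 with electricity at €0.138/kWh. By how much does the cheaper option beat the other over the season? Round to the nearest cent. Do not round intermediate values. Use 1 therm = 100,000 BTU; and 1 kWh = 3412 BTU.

Heat load = 69.1 × 10⁶ BTU = 69,100,000 BTU
Gas: input = 69,100,000 / 0.767 = 90,091,265 BTU = 900.9 therm → 900.9 × €2.72 = €2,450.48
Heat pump: 69,100,000 BTU / 3412 = 20,250 kWh heat; / 3.76 = 5,386 kWh in → × €0.138 = €743.29
Difference = |€2,450.48 − €743.29| = €1,707.19

€1707.19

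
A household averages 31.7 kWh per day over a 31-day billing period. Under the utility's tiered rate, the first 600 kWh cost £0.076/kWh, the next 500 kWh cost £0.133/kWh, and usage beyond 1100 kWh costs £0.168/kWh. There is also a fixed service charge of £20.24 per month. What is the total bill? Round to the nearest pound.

£117

Usage = 31.7 kWh/day × 31 days = 982.7 kWh
First 600 kWh × £0.076 = £45.60
Next 382.7 kWh × £0.133 = £50.90
Remaining tier: 0 kWh (not reached)
Energy charge = £96.50; + service £20.24 = £116.74 ≈ £117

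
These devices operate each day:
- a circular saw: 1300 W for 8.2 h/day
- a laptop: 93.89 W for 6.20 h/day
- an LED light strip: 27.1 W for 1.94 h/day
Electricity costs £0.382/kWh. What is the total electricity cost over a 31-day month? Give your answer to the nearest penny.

circular saw: 1300 W × 8.2 h × 31 d = 330,460 Wh = 330.5 kWh
laptop: 93.89 W × 6.20 h × 31 d = 18,046 Wh = 18.05 kWh
LED light strip: 27.1 W × 1.94 h × 31 d = 1,630 Wh = 1.63 kWh
Total energy = 330.5 + 18.05 + 1.63 = 350.1 kWh
Cost = 350.1 kWh × £0.382 = £133.75

£133.75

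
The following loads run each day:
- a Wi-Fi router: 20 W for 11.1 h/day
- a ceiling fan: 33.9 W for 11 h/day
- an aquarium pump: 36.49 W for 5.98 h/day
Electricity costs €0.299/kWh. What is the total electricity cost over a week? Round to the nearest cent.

€1.70

Wi-Fi router: 20 W × 11.1 h × 7 d = 1,554 Wh = 1.554 kWh
ceiling fan: 33.9 W × 11 h × 7 d = 2,610 Wh = 2.61 kWh
aquarium pump: 36.49 W × 5.98 h × 7 d = 1,527 Wh = 1.527 kWh
Total energy = 1.554 + 2.61 + 1.527 = 5.692 kWh
Cost = 5.692 kWh × €0.299 = €1.70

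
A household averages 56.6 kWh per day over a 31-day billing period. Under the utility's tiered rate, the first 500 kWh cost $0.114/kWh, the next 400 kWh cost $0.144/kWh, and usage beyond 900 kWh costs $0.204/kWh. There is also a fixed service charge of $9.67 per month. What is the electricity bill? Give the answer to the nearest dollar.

Usage = 56.6 kWh/day × 31 days = 1754.6 kWh
First 500 kWh × $0.114 = $57.00
Next 400 kWh × $0.144 = $57.60
Remaining 854.6 kWh × $0.204 = $174.34
Energy charge = $288.94; + service $9.67 = $298.61 ≈ $299

$299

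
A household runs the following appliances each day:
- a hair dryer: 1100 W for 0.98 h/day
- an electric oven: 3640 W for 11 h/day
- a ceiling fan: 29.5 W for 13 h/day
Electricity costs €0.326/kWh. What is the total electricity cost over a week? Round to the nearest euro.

€95

hair dryer: 1100 W × 0.98 h × 7 d = 7,546 Wh = 7.546 kWh
electric oven: 3640 W × 11 h × 7 d = 280,280 Wh = 280.3 kWh
ceiling fan: 29.5 W × 13 h × 7 d = 2,684 Wh = 2.684 kWh
Total energy = 7.546 + 280.3 + 2.684 = 290.5 kWh
Cost = 290.5 kWh × €0.326 = €94.71 ≈ €95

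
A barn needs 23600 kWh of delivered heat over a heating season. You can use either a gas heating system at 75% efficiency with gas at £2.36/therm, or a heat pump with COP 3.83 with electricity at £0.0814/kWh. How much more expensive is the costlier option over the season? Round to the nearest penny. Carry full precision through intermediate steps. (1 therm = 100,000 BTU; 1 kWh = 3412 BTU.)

£2032.22

Heat load = 23600 kWh × 3412 = 80,523,200 BTU
Gas: input = 80,523,200 / 0.75 = 107,364,267 BTU = 1,074 therm → 1,074 × £2.36 = £2,533.80
Heat pump: 80,523,200 BTU / 3412 = 23,600 kWh heat; / 3.83 = 6,162 kWh in → × £0.0814 = £501.58
Difference = |£2,533.80 − £501.58| = £2,032.22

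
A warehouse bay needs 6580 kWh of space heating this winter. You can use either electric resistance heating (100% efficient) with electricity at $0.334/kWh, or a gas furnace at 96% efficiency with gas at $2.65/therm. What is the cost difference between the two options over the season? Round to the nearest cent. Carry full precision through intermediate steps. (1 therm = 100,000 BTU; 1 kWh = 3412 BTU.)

$1577.98

Heat load = 6580 kWh × 3412 = 22,450,960 BTU
Gas: input = 22,450,960 / 0.96 = 23,386,417 BTU = 233.9 therm → 233.9 × $2.65 = $619.74
Electric: 22,450,960 BTU / 3412 = 6,580 kWh → × $0.334 = $2,197.72
Difference = |$619.74 − $2,197.72| = $1,577.98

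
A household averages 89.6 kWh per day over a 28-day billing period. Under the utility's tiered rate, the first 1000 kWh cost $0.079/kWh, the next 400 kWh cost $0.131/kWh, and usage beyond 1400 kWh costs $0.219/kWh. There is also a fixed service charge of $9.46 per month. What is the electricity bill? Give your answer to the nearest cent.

$383.69

Usage = 89.6 kWh/day × 28 days = 2508.8 kWh
First 1000 kWh × $0.079 = $79.00
Next 400 kWh × $0.131 = $52.40
Remaining 1108.8 kWh × $0.219 = $242.83
Energy charge = $374.23; + service $9.46 = $383.69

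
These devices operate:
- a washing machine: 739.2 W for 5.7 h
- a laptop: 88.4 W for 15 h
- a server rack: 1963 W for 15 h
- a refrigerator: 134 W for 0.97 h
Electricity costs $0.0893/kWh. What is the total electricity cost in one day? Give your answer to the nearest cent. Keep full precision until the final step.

$3.14

washing machine: 739.2 W × 5.7 h = 4,213 Wh = 4.213 kWh
laptop: 88.4 W × 15 h = 1,326 Wh = 1.326 kWh
server rack: 1963 W × 15 h = 29,445 Wh = 29.45 kWh
refrigerator: 134 W × 0.97 h = 130 Wh = 0.13 kWh
Total energy = 4.213 + 1.326 + 29.45 + 0.13 = 35.11 kWh
Cost = 35.11 kWh × $0.0893 = $3.14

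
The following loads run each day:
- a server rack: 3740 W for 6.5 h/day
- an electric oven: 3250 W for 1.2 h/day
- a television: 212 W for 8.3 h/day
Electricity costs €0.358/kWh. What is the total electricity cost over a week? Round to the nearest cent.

server rack: 3740 W × 6.5 h × 7 d = 170,170 Wh = 170.2 kWh
electric oven: 3250 W × 1.2 h × 7 d = 27,300 Wh = 27.3 kWh
television: 212 W × 8.3 h × 7 d = 12,317 Wh = 12.32 kWh
Total energy = 170.2 + 27.3 + 12.32 = 209.8 kWh
Cost = 209.8 kWh × €0.358 = €75.10

€75.10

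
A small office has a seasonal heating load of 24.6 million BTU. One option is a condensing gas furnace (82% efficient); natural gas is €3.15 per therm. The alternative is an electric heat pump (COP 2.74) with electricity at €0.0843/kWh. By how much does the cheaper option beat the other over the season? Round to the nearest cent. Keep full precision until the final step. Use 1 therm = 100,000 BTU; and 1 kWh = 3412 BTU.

Heat load = 24.6 × 10⁶ BTU = 24,600,000 BTU
Gas: input = 24,600,000 / 0.82 = 30,000,000 BTU = 300 therm → 300 × €3.15 = €945.00
Heat pump: 24,600,000 BTU / 3412 = 7,210 kWh heat; / 2.74 = 2,631 kWh in → × €0.0843 = €221.82
Difference = |€945.00 − €221.82| = €723.18

€723.18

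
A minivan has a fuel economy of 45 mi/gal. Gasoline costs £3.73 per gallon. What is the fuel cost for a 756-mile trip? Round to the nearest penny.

Fuel = 756 mi / 45 mpg = 16.8 gal
Cost = 16.8 gal × £3.73/gal = £62.66

£62.66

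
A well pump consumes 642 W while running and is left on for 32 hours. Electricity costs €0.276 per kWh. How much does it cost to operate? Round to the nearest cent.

Energy = 642 W × 32 h = 20,544 Wh = 20.54 kWh
Cost = 20.54 kWh × €0.276/kWh = €5.67

€5.67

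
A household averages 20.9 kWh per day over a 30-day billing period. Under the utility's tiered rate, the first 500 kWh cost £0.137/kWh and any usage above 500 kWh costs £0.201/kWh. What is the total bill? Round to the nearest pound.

Usage = 20.9 kWh/day × 30 days = 627 kWh
First 500 kWh × £0.137 = £68.50
Remaining 127 kWh × £0.201 = £25.53
Total = £94.03 ≈ £94

£94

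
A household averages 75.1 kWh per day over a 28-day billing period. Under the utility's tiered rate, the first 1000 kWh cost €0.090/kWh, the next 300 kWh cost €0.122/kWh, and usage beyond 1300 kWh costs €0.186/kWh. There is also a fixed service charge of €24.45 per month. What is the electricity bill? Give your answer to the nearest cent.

€300.37

Usage = 75.1 kWh/day × 28 days = 2102.8 kWh
First 1000 kWh × €0.090 = €90.00
Next 300 kWh × €0.122 = €36.60
Remaining 802.8 kWh × €0.186 = €149.32
Energy charge = €275.92; + service €24.45 = €300.37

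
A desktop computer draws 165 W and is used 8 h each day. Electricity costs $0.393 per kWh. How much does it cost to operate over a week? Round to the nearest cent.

Energy = 165 W × 8 h/day × 7 days = 9,240 Wh = 9.24 kWh
Cost = 9.24 kWh × $0.393/kWh = $3.63

$3.63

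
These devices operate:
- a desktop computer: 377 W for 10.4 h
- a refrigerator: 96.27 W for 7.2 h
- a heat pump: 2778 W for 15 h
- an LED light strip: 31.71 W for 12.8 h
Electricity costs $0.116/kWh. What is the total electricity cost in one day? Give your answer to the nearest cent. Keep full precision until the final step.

$5.42

desktop computer: 377 W × 10.4 h = 3,921 Wh = 3.921 kWh
refrigerator: 96.27 W × 7.2 h = 693 Wh = 0.6931 kWh
heat pump: 2778 W × 15 h = 41,670 Wh = 41.67 kWh
LED light strip: 31.71 W × 12.8 h = 406 Wh = 0.4059 kWh
Total energy = 3.921 + 0.6931 + 41.67 + 0.4059 = 46.69 kWh
Cost = 46.69 kWh × $0.116 = $5.42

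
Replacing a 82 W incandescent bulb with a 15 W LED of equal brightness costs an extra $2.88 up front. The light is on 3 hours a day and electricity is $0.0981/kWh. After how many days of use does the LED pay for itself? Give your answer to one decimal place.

Power saved = 82 − 15 = 67 W
Daily energy saved = 67 W × 3 h = 201 Wh = 0.201 kWh
Daily savings = 0.201 × $0.0981 = $0.0197
Payback = $2.88 / $0.0197 per day = 146.1 days

146.1 days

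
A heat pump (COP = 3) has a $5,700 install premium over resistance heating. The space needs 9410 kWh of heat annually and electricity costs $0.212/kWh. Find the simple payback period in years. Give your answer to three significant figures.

4.29 years

Resistance: 9410 kWh × $0.212 = $1,994.92/yr
Heat pump: 9410 / 3 = 3137 kWh in → × $0.212 = $664.97/yr
Annual savings = $1,329.95
Payback = $5,700 / $1,329.95 = 4.29 years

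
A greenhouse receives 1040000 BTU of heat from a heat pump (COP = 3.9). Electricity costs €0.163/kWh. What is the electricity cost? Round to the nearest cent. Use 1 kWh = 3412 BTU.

€12.74

Heat delivered = 1,040,000 BTU / 3412 = 304.8 kWh
Electrical input = 304.8 kWh / 3.9 = 78.16 kWh
Cost = 78.16 × €0.163/kWh = €12.74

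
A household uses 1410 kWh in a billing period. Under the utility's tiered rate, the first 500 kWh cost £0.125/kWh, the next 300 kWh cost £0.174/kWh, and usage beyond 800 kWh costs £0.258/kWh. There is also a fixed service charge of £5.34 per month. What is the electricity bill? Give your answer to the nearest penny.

First 500 kWh × £0.125 = £62.50
Next 300 kWh × £0.174 = £52.20
Remaining 610 kWh × £0.258 = £157.38
Energy charge = £272.08; + service £5.34 = £277.42

£277.42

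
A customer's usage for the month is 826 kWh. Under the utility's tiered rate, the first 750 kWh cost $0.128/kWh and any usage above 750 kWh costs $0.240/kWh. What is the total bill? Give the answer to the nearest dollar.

$114

First 750 kWh × $0.128 = $96.00
Remaining 76 kWh × $0.240 = $18.24
Total = $114.24 ≈ $114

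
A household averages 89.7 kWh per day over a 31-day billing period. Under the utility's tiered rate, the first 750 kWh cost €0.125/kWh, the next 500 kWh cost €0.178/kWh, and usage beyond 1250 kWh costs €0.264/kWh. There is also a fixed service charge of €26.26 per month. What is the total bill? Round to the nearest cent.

€613.11

Usage = 89.7 kWh/day × 31 days = 2780.7 kWh
First 750 kWh × €0.125 = €93.75
Next 500 kWh × €0.178 = €89.00
Remaining 1530.7 kWh × €0.264 = €404.10
Energy charge = €586.85; + service €26.26 = €613.11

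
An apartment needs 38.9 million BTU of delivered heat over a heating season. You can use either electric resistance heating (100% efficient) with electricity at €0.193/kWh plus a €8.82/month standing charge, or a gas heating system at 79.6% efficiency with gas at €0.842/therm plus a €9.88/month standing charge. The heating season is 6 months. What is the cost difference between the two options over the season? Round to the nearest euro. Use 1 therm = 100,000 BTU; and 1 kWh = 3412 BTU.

Heat load = 38.9 × 10⁶ BTU = 38,900,000 BTU
Gas: input = 38,900,000 / 0.796 = 48,869,347 BTU = 488.7 therm → 488.7 × €0.842 = €411.48; + 6 × €9.88 standing = €470.76
Electric: 38,900,000 BTU / 3412 = 11,400 kWh → × €0.193 = €2,200.38; + 6 × €8.82 standing = €2,253.30
Difference = |€470.76 − €2,253.30| = €1,782.54 ≈ €1783

€1783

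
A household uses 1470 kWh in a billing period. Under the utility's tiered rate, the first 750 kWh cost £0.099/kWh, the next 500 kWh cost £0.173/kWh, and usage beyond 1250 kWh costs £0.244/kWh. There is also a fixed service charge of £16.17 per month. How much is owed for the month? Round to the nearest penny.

First 750 kWh × £0.099 = £74.25
Next 500 kWh × £0.173 = £86.50
Remaining 220 kWh × £0.244 = £53.68
Energy charge = £214.43; + service £16.17 = £230.60

£230.60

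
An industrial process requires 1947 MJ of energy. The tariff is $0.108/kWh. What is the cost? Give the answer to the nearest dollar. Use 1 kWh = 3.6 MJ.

$58

1947 MJ × (0.27778 kWh/MJ) = 540.8 kWh
Cost = 540.8 kWh × $0.108/kWh = $58.41 ≈ $58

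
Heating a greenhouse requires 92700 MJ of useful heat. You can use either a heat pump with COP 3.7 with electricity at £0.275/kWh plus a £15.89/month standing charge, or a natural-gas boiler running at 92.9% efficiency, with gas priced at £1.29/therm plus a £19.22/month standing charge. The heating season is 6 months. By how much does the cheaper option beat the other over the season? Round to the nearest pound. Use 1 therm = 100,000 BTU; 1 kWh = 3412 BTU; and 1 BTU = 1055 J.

Heat load = 92700 MJ = 92,700,000,000 J / 1055 = 87,867,299 BTU
Gas: input = 87,867,299 / 0.929 = 94,582,668 BTU = 945.8 therm → 945.8 × £1.29 = £1,220.12; + 6 × £19.22 standing = £1,335.44
Heat pump: 87,867,299 BTU / 3412 = 25,750 kWh heat; / 3.7 = 6,960 kWh in → × £0.275 = £1,914.03; + 6 × £15.89 standing = £2,009.37
Difference = |£1,335.44 − £2,009.37| = £673.94 ≈ £674

£674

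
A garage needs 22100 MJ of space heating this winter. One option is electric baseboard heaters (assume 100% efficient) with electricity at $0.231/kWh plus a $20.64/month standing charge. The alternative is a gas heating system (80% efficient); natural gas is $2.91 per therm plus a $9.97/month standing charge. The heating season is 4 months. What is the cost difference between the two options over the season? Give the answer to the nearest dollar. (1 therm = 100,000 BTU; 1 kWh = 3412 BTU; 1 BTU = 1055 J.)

$699

Heat load = 22100 MJ = 22,100,000,000 J / 1055 = 20,947,867 BTU
Gas: input = 20,947,867 / 0.80 = 26,184,834 BTU = 261.8 therm → 261.8 × $2.91 = $761.98; + 4 × $9.97 standing = $801.86
Electric: 20,947,867 BTU / 3412 = 6,139 kWh → × $0.231 = $1,418.22; + 4 × $20.64 standing = $1,500.78
Difference = |$801.86 − $1,500.78| = $698.92 ≈ $699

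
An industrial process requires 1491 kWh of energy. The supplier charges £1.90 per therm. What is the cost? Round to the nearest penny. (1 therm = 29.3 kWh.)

1491 kWh × (0.03413 therm/kWh) = 50.89 therm
Cost = 50.89 therm × £1.90/therm = £96.69

£96.69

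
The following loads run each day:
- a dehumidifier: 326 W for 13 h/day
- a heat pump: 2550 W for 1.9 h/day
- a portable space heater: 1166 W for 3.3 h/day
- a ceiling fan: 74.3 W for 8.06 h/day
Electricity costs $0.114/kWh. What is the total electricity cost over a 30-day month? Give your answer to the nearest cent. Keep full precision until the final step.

$46.27

dehumidifier: 326 W × 13 h × 30 d = 127,140 Wh = 127.1 kWh
heat pump: 2550 W × 1.9 h × 30 d = 145,350 Wh = 145.3 kWh
portable space heater: 1166 W × 3.3 h × 30 d = 115,434 Wh = 115.4 kWh
ceiling fan: 74.3 W × 8.06 h × 30 d = 17,966 Wh = 17.97 kWh
Total energy = 127.1 + 145.3 + 115.4 + 17.97 = 405.9 kWh
Cost = 405.9 kWh × $0.114 = $46.27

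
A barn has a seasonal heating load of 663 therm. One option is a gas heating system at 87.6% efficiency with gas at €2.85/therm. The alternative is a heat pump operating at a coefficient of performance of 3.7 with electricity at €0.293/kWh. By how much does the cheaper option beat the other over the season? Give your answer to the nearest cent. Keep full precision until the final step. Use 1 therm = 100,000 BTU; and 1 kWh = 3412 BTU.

€618.26

Heat load = 663 therm × 100,000 = 66,300,000 BTU
Gas: input = 66,300,000 / 0.876 = 75,684,932 BTU = 756.8 therm → 756.8 × €2.85 = €2,157.02
Heat pump: 66,300,000 BTU / 3412 = 19,430 kWh heat; / 3.7 = 5,252 kWh in → × €0.293 = €1,538.76
Difference = |€2,157.02 − €1,538.76| = €618.26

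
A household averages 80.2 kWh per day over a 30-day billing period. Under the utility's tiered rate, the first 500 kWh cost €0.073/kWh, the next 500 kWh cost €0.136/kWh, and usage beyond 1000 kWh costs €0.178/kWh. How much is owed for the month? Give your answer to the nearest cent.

€354.77

Usage = 80.2 kWh/day × 30 days = 2406 kWh
First 500 kWh × €0.073 = €36.50
Next 500 kWh × €0.136 = €68.00
Remaining 1406 kWh × €0.178 = €250.27
Total = €354.77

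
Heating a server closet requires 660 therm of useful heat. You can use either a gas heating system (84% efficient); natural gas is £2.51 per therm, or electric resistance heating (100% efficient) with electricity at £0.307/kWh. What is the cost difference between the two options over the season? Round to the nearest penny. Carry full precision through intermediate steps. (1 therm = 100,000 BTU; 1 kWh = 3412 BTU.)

Heat load = 660 therm × 100,000 = 66,000,000 BTU
Gas: input = 66,000,000 / 0.840 = 78,571,429 BTU = 785.7 therm → 785.7 × £2.51 = £1,972.14
Electric: 66,000,000 BTU / 3412 = 19,340 kWh → × £0.307 = £5,938.45
Difference = |£1,972.14 − £5,938.45| = £3,966.31

£3966.31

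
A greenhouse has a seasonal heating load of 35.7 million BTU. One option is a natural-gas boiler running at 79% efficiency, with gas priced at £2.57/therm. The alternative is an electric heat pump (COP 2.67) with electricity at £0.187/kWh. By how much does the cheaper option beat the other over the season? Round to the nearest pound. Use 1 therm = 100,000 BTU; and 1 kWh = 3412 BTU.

£429

Heat load = 35.7 × 10⁶ BTU = 35,700,000 BTU
Gas: input = 35,700,000 / 0.790 = 45,189,873 BTU = 451.9 therm → 451.9 × £2.57 = £1,161.38
Heat pump: 35,700,000 BTU / 3412 = 10,460 kWh heat; / 2.67 = 3,919 kWh in → × £0.187 = £732.81
Difference = |£1,161.38 − £732.81| = £428.57 ≈ £429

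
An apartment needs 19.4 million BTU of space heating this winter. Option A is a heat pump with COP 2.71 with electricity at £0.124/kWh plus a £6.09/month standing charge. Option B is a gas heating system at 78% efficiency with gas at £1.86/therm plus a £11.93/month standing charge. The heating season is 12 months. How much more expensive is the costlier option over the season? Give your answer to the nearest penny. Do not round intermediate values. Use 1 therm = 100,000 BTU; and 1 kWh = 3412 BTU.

Heat load = 19.4 × 10⁶ BTU = 19,400,000 BTU
Gas: input = 19,400,000 / 0.78 = 24,871,795 BTU = 248.7 therm → 248.7 × £1.86 = £462.62; + 12 × £11.93 standing = £605.78
Heat pump: 19,400,000 BTU / 3412 = 5,686 kWh heat; / 2.71 = 2,098 kWh in → × £0.124 = £260.16; + 12 × £6.09 standing = £333.24
Difference = |£605.78 − £333.24| = £272.53

£272.53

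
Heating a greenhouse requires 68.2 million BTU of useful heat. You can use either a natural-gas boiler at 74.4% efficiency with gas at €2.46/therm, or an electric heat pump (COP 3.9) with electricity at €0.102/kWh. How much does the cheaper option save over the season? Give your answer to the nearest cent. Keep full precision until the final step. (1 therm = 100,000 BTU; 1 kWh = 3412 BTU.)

€1732.23

Heat load = 68.2 × 10⁶ BTU = 68,200,000 BTU
Gas: input = 68,200,000 / 0.744 = 91,666,667 BTU = 916.7 therm → 916.7 × €2.46 = €2,255.00
Heat pump: 68,200,000 BTU / 3412 = 19,990 kWh heat; / 3.9 = 5,125 kWh in → × €0.102 = €522.77
Difference = |€2,255.00 − €522.77| = €1,732.23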